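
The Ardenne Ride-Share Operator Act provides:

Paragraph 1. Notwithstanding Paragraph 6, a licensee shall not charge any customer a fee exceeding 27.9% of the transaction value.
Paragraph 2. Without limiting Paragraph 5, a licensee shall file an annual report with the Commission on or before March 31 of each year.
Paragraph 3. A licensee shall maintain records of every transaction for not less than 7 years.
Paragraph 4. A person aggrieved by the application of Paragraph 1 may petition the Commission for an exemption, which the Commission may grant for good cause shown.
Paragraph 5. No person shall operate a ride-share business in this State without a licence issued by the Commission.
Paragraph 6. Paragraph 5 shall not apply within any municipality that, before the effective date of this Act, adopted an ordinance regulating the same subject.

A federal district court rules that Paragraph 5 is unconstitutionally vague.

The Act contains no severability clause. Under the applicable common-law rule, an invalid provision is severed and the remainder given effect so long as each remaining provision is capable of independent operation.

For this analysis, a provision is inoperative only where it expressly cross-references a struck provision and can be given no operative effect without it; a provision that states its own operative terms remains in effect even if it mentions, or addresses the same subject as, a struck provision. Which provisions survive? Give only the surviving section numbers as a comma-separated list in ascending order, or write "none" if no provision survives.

Paragraph 5 is struck. Paragraph 6 has no operative effect of its own apart from Paragraph 5 and is therefore inoperative. Although Paragraph 1 refers to Paragraph 6, its operative terms do not depend on Paragraph 6, so it remains in effect. Although Paragraph 2 refers to Paragraph 5, its operative terms do not depend on Paragraph 5, so it remains in effect. Under the stated default rule, only provisions that cannot operate independently fall away; the rest are enforced. Paragraph 1, Paragraph 2, Paragraph 3, and Paragraph 4 remain in effect.

1, 2, 3, 4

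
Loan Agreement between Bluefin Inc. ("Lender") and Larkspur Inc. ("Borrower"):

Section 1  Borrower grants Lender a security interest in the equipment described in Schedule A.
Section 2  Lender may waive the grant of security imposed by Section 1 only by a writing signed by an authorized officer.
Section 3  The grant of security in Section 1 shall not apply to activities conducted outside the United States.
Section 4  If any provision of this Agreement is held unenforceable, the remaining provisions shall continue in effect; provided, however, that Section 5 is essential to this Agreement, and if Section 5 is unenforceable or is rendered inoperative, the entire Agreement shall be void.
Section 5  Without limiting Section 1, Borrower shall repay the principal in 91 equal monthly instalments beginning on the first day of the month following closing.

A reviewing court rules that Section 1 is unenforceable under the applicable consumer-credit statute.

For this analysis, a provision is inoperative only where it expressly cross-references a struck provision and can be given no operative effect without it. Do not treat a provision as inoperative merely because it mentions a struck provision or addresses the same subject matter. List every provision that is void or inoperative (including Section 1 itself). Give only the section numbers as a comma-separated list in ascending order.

1, 2, 3

Section 1 is struck. The only function of Section 2 is the waiver condition for Section 1, so it cannot stand once Section 1 is removed. Section 3 does nothing except set the carve-out from the grant of security by reference to Section 1; with Section 1 gone it has no independent effect and is inoperative. Section 5 mentions Section 1 but its own obligation stands independently of Section 1, so Section 5 is not affected. Section 4 makes Section 5 an essential term, but Section 5 is unaffected, so the severability proviso in Section 4 preserves the remaining provisions. Section 4 and Section 5 remain in effect.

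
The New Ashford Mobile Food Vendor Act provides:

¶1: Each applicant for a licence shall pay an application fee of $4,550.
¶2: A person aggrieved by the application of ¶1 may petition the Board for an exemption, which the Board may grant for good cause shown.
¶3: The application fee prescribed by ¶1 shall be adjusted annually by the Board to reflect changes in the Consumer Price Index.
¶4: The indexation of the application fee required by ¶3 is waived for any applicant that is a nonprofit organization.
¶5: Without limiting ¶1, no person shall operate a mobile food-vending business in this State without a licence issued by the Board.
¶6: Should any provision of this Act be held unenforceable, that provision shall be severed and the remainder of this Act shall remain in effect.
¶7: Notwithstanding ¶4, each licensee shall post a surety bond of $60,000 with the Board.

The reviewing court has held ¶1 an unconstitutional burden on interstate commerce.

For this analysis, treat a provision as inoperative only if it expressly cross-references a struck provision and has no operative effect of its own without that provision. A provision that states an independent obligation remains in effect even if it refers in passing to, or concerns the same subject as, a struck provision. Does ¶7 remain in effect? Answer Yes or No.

¶1 is struck. ¶2 operates only by reference to ¶1, so it falls with ¶1. The whole of ¶3 is the indexation of the application fee, defined by reference to ¶1, so ¶3 cannot stand once ¶1 is removed. The whole of ¶4 is the nonprofit waiver of the indexation of the application fee, defined by reference to ¶3, so ¶4 cannot stand once ¶3 is removed. Although ¶5 refers to ¶1, its operative terms do not depend on ¶1, so it remains in effect. ¶7 mentions ¶4 but its own obligation stands independently of ¶4, so ¶7 is not affected. ¶6 is a severability clause and preserves every provision that can still be given independent effect. The provisions still in force are ¶5, ¶6, and ¶7. ¶7 is among the surviving provisions, so the answer is yes.

Yes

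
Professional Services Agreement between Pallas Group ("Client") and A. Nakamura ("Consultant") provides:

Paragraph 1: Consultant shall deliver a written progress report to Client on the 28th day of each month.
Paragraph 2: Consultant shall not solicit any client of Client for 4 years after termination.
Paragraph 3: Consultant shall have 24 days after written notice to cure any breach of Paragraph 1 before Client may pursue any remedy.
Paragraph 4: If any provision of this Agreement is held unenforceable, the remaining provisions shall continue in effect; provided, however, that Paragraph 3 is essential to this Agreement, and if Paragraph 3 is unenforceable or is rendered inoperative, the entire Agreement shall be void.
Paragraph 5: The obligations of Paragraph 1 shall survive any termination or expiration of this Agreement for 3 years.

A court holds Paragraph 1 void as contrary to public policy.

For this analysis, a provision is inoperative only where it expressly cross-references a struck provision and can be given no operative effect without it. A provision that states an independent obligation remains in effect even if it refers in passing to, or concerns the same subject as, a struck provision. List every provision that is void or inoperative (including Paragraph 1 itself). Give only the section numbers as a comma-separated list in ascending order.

Paragraph 1 is struck. Paragraph 3 operates only by reference to Paragraph 1, so it falls with Paragraph 1. The only function of Paragraph 5 is the survival period for Paragraph 1, so it cannot stand once Paragraph 1 is removed. Paragraph 4 makes Paragraph 3 an essential term, and Paragraph 3 has been rendered inoperative by the cascade; under Paragraph 4, the entire Agreement is therefore void. No provision of the Agreement survives.

1, 2, 3, 4, 5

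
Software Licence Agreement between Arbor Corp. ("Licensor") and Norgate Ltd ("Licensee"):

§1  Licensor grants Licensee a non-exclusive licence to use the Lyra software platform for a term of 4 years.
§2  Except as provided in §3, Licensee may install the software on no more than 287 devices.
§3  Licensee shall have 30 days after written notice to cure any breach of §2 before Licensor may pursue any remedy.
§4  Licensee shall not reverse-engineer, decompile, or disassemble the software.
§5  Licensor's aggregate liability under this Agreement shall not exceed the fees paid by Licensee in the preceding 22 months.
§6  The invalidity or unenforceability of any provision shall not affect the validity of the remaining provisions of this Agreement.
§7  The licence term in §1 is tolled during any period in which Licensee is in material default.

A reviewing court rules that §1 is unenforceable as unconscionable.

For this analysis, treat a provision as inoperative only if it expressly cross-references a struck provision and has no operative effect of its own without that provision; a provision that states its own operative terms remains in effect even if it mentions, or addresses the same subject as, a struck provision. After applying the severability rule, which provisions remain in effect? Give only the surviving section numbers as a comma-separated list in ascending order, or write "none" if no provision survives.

§1 is struck. §7 does nothing except set the tolling of the licence term by reference to §1; with §1 gone it has no independent effect and is inoperative. §6 is a severability clause and preserves every provision that can still be given independent effect. §2, §3, §4, §5, and §6 remain in effect.

2, 3, 4, 5, 6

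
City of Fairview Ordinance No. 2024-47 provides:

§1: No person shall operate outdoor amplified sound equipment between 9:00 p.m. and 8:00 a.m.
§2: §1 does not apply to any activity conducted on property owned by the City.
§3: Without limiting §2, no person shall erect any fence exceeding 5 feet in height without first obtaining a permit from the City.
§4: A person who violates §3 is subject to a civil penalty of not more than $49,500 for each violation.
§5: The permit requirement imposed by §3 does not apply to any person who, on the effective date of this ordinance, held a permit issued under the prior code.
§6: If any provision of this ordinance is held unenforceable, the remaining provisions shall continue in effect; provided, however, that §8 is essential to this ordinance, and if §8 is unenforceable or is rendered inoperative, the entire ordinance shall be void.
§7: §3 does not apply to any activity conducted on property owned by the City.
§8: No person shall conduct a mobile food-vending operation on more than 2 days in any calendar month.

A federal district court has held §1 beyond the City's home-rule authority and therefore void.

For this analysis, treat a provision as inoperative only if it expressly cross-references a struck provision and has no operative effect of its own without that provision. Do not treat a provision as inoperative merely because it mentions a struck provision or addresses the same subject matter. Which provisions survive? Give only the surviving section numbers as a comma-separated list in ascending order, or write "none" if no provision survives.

3, 4, 5, 6, 7, 8

§1 is struck. The only function of §2 is the public-property exemption from §1, so it cannot stand once §1 is removed. Although §3 refers to §2, its operative terms do not depend on §2, so it remains in effect. §6 makes §8 an essential term, but §8 is unaffected, so the severability proviso in §6 preserves the remaining provisions. That leaves §3, §4, §5, §6, §7, and §8 in effect.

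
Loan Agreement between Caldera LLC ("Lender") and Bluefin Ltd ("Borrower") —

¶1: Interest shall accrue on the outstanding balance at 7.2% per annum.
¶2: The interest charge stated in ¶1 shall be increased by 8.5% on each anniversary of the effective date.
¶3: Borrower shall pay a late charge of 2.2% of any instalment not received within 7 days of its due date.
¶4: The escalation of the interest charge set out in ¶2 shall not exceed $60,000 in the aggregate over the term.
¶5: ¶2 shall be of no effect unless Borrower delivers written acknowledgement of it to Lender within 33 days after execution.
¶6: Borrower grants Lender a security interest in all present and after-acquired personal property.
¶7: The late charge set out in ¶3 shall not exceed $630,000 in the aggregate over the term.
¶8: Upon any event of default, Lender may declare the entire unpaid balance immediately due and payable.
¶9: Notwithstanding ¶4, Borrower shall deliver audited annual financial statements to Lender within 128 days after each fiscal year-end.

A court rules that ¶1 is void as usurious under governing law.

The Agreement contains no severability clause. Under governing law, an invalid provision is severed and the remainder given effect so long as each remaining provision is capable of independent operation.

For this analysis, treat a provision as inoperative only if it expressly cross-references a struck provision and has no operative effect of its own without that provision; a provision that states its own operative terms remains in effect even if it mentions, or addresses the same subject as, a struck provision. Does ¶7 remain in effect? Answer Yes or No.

¶1 is struck. ¶2 operates only by reference to ¶1, so it falls with ¶1. ¶4 operates only by reference to ¶2, so it falls with ¶2. ¶5 has no operative effect of its own apart from ¶2 and is therefore inoperative. ¶9 mentions ¶4 but its own obligation stands independently of ¶4, so ¶9 is not affected. Under the stated default rule, only provisions that cannot operate independently fall away; the rest are enforced. That leaves ¶3, ¶6, ¶7, ¶8, and ¶9 in effect. ¶7 is among the surviving provisions, so the answer is yes.

Yes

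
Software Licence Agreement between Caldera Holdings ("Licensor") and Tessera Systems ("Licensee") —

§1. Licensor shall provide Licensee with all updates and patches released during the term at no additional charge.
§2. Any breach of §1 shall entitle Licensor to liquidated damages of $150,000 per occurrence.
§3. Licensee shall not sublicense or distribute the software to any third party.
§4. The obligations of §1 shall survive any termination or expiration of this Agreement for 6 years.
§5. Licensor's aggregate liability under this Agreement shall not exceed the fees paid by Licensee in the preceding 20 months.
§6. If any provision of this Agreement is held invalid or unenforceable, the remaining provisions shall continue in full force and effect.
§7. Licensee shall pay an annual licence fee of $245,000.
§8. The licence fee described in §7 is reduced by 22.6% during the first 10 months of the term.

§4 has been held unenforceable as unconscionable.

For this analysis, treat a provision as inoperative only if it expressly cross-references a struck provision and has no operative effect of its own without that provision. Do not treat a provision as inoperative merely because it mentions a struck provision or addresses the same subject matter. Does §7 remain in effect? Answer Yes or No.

§4 is struck. Nothing else in the Agreement is defined by reference to §4. Under the severability clause in §6, the remaining provisions continue in force. §1, §2, §3, §5, §6, §7, and §8 remain in effect. §7 is among the surviving provisions, so the answer is yes.

Yes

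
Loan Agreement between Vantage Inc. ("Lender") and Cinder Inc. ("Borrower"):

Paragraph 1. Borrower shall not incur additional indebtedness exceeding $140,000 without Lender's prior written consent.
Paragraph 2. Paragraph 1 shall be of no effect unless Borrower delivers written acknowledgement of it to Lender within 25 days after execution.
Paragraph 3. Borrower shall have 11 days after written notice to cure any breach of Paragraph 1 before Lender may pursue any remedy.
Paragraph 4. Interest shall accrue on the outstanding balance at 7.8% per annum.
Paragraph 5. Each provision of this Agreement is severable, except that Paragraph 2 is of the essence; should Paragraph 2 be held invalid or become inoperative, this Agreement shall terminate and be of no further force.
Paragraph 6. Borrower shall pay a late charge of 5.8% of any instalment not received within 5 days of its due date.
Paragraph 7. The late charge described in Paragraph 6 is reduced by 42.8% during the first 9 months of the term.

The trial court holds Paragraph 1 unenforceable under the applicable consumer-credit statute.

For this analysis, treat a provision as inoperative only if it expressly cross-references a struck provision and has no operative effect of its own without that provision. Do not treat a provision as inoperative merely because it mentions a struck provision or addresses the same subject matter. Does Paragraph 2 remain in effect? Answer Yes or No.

Paragraph 1 is struck. Paragraph 2 merely fixes the acknowledgement condition for Paragraph 1; with Paragraph 1 gone it has nothing to operate on and falls away. The only function of Paragraph 3 is the cure period for breach of Paragraph 1, so it cannot stand once Paragraph 1 is removed. Paragraph 5 makes Paragraph 2 an essential term, and Paragraph 2 has been rendered inoperative by the cascade; under Paragraph 5, the entire Agreement is therefore void. No provision of the Agreement survives. Paragraph 2 is among the inoperative provisions, so the answer is no.

No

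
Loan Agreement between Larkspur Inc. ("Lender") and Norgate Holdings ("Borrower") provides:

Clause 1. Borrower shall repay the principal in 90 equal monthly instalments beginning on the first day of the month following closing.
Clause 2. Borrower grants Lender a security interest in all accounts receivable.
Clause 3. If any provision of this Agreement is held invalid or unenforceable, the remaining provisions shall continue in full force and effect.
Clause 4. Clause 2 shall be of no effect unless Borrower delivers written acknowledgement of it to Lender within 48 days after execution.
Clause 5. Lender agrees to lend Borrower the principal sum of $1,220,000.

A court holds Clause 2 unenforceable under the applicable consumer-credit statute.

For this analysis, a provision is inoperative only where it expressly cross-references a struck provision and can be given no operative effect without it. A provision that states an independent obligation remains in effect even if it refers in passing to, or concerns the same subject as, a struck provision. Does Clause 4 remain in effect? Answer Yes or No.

Clause 2 is struck. Clause 4 merely fixes the acknowledgement condition for Clause 2; with Clause 2 gone it has nothing to operate on and falls away. Under the severability clause in Clause 3, the remaining provisions continue in force. That leaves Clause 1, Clause 3, and Clause 5 in effect. Clause 4 is among the inoperative provisions, so the answer is no.

No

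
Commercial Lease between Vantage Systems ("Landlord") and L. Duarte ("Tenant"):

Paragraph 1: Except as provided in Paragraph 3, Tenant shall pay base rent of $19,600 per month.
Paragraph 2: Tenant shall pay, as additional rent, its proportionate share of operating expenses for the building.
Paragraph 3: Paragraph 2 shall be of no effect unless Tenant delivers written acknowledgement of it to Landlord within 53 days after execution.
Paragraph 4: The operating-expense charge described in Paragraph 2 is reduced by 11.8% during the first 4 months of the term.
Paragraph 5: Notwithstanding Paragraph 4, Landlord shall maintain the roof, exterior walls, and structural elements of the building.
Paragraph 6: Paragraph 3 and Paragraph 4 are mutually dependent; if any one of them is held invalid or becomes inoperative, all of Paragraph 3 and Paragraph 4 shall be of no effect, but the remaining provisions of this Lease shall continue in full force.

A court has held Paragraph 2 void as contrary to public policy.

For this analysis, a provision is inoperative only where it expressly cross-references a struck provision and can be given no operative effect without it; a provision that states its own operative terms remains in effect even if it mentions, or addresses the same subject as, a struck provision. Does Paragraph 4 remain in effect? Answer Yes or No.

No

Paragraph 2 is struck. Paragraph 3 merely fixes the acknowledgement condition for Paragraph 2; with Paragraph 2 gone it has nothing to operate on and falls away. Paragraph 4 has no operative effect of its own apart from Paragraph 2 and is therefore inoperative. Although Paragraph 1 refers to Paragraph 3, its operative terms do not depend on Paragraph 3, so it remains in effect. Paragraph 5 mentions Paragraph 4 but its own obligation stands independently of Paragraph 4, so Paragraph 5 is not affected. Paragraph 6 declares Paragraph 3 and Paragraph 4 mutually dependent; since one of them has fallen, all of them are of no effect. The remainder continues in force under Paragraph 6. The provisions still in force are Paragraph 1, Paragraph 5, and Paragraph 6. Paragraph 4 is among the inoperative provisions, so the answer is no.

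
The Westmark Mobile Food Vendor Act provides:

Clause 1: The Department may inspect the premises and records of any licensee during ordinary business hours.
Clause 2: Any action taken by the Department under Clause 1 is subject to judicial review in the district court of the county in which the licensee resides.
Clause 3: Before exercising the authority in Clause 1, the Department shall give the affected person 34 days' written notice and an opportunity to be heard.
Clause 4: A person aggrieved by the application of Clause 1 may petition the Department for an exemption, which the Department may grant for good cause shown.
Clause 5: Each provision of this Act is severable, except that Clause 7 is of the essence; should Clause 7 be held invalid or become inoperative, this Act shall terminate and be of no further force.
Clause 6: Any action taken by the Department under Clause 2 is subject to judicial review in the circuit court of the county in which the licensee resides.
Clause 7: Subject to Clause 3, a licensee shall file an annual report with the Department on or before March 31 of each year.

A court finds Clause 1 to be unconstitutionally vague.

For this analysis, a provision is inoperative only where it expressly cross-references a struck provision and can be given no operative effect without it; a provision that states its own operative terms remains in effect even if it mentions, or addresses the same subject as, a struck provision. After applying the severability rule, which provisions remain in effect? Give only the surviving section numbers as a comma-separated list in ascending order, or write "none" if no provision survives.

5, 7

Clause 1 is struck. The only function of Clause 2 is the judicial-review right for Clause 1, so it cannot stand once Clause 1 is removed. Clause 3 merely fixes the notice-and-hearing requirement for Clause 1; with Clause 1 gone it has nothing to operate on and falls away. Clause 4 operates only by reference to Clause 1, so it falls with Clause 1. Clause 6 operates only by reference to Clause 2, so it falls with Clause 2. Clause 7 mentions Clause 3 but its own obligation stands independently of Clause 3, so Clause 7 is not affected. Clause 5 makes Clause 7 an essential term, but Clause 7 is unaffected, so the severability proviso in Clause 5 preserves the remaining provisions. That leaves Clause 5 and Clause 7 in effect.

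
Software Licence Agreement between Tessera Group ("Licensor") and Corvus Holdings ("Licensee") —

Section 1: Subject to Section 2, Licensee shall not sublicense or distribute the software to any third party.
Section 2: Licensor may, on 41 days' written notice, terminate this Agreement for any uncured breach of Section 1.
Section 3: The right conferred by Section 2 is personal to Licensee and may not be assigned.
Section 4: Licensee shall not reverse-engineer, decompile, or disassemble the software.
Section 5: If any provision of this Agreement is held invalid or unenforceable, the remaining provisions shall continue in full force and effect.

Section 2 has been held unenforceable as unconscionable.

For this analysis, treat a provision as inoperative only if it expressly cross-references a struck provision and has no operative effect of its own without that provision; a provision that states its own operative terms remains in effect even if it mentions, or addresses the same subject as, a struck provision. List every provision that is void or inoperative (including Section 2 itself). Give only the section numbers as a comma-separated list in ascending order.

Section 2 is struck. Section 3 operates only by reference to Section 2, so it falls with Section 2. Section 1 mentions Section 2 but its own obligation stands independently of Section 2, so Section 1 is not affected. Under the severability clause in Section 5, the remaining provisions continue in force. Section 1, Section 4, and Section 5 remain in effect.

2, 3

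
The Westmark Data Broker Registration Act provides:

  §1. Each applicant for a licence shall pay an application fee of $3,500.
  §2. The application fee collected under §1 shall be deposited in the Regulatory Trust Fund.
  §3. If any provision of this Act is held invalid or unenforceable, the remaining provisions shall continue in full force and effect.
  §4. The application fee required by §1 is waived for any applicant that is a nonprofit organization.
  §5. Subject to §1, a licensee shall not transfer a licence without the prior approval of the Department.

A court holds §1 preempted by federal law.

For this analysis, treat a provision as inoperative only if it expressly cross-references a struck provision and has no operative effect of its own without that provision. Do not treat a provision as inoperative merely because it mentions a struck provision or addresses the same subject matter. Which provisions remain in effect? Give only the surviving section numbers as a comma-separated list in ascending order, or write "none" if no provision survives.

3, 5

§1 is struck. §2 operates only by reference to §1, so it falls with §1. §4 does nothing except set the nonprofit waiver of the application fee by reference to §1; with §1 gone it has no independent effect and is inoperative. §5 mentions §1 but its own obligation stands independently of §1, so §5 is not affected. Under the severability clause in §3, the remaining provisions continue in force. The provisions still in force are §3 and §5.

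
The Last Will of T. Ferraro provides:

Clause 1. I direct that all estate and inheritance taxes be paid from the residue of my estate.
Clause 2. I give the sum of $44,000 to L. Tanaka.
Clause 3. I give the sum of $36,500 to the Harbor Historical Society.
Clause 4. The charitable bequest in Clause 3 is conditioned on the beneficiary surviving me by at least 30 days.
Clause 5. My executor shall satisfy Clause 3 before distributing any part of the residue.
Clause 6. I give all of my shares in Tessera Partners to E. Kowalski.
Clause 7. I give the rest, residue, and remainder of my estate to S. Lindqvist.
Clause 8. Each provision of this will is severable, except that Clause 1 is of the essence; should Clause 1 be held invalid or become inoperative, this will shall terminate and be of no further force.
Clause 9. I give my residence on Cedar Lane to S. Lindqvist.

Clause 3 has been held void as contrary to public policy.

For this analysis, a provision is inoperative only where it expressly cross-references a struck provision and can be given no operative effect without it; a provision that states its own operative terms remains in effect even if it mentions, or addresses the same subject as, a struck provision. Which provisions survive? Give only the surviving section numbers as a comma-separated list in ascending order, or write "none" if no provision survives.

1, 2, 6, 7, 8, 9

Clause 3 is struck. The only function of Clause 4 is the survivorship condition on Clause 3, so it cannot stand once Clause 3 is removed. Clause 5 has no operative effect of its own apart from Clause 3 and is therefore inoperative. Clause 8 makes Clause 1 an essential term, but Clause 1 is unaffected, so the severability proviso in Clause 8 preserves the remaining provisions. The provisions still in force are Clause 1, Clause 2, Clause 6, Clause 7, Clause 8, and Clause 9.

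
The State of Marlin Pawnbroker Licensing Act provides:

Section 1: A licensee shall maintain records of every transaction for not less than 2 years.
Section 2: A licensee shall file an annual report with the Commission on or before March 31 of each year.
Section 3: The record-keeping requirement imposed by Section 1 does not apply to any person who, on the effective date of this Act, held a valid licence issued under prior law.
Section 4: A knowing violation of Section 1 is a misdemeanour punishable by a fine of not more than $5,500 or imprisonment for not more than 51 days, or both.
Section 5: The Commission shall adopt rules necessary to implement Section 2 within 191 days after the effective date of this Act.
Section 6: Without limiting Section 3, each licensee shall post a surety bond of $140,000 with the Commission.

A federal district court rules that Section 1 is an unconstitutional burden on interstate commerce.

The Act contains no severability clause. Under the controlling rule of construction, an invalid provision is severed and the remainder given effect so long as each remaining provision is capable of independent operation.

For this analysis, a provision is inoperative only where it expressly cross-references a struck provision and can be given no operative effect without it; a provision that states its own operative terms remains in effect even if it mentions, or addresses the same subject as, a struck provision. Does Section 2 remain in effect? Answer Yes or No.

Yes

Section 1 is struck. Section 3 has no operative effect of its own apart from Section 1 and is therefore inoperative. Section 4 operates only by reference to Section 1, so it falls with Section 1. Although Section 6 refers to Section 3, its operative terms do not depend on Section 3, so it remains in effect. With no severability clause, the stated default rule severs what cannot stand and enforces each remaining provision that can operate on its own. Section 2, Section 5, and Section 6 remain in effect. Section 2 is among the surviving provisions, so the answer is yes.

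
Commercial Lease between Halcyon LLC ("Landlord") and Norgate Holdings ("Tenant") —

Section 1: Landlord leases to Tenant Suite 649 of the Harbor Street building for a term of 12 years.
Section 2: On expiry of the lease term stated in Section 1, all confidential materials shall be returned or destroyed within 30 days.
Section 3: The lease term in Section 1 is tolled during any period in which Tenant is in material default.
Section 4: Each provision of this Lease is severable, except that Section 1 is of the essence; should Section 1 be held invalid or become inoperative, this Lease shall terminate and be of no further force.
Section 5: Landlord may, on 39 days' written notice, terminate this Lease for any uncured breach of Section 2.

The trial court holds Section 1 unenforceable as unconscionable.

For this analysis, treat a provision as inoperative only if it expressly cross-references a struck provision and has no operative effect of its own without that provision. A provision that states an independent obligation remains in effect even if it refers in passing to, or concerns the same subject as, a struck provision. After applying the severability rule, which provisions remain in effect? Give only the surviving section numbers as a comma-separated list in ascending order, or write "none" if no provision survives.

none

Section 1 is struck. Section 2 operates only by reference to Section 1, so it falls with Section 1. Section 3 has no operative effect of its own apart from Section 1 and is therefore inoperative. Section 5 merely fixes the termination right for breach of Section 2; with Section 2 gone it has nothing to operate on and falls away. Section 4 makes Section 1 an essential term, and Section 1 is the provision held invalid; under Section 4, the entire Lease is therefore void. No provision of the Lease survives.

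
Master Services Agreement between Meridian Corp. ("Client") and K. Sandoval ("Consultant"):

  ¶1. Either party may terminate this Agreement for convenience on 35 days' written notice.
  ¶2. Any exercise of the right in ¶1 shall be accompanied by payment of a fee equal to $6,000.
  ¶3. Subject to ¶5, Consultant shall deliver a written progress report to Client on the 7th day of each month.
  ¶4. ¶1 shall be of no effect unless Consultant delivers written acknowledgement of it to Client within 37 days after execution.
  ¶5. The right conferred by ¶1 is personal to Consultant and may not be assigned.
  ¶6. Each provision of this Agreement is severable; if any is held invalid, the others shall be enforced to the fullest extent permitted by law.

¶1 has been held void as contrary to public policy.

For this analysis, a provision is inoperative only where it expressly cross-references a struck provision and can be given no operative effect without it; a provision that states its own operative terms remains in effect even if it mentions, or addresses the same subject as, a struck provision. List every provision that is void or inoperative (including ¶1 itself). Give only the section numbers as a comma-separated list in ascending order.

1, 2, 4, 5

¶1 is struck. ¶2 has no operative effect of its own apart from ¶1 and is therefore inoperative. The only function of ¶4 is the acknowledgement condition for ¶1, so it cannot stand once ¶1 is removed. ¶5 has no operative effect of its own apart from ¶1 and is therefore inoperative. ¶3 mentions ¶5 but its own obligation stands independently of ¶5, so ¶3 is not affected. ¶6 is a severability clause and preserves every provision that can still be given independent effect. That leaves ¶3 and ¶6 in effect.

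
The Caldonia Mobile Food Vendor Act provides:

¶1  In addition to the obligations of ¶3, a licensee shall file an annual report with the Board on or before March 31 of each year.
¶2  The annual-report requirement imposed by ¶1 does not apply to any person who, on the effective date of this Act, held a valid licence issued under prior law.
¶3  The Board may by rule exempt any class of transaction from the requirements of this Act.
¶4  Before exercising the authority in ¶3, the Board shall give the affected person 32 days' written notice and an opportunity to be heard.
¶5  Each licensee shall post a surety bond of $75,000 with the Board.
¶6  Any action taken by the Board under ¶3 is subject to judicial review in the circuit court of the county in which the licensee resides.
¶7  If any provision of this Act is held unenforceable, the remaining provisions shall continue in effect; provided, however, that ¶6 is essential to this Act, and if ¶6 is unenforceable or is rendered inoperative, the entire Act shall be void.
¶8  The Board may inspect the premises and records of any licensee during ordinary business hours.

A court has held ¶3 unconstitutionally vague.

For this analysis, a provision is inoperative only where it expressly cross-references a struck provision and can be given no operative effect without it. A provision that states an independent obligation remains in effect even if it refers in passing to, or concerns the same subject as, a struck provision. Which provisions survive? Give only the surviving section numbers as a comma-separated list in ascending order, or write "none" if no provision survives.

none

¶3 is struck. ¶4 has no operative effect of its own apart from ¶3 and is therefore inoperative. The only function of ¶6 is the judicial-review right for ¶3, so it cannot stand once ¶3 is removed. ¶7 makes ¶6 an essential term, and ¶6 has been rendered inoperative by the cascade; under ¶7, the entire Act is therefore void. No provision of the Act survives.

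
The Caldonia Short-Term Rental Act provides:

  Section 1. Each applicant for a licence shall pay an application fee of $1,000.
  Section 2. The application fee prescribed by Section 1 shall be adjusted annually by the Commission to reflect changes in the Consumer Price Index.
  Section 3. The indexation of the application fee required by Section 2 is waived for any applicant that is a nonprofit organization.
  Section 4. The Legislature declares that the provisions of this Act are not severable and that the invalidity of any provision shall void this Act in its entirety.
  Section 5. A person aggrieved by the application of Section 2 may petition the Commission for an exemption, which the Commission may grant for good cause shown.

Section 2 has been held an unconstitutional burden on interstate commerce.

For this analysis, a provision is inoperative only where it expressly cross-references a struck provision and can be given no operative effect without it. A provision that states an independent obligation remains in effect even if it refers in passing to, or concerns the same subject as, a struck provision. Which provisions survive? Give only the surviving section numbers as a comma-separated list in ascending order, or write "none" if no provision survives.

none

Section 2 is struck. Section 3 does nothing except set the nonprofit waiver of the indexation of the application fee by reference to Section 2; with Section 2 gone it has no independent effect and is inoperative. The only function of Section 5 is the exemption procedure for Section 2, so it cannot stand once Section 2 is removed. Section 4 provides that the Act is not severable, so the invalidity of any one provision voids the entire Act. No provision of the Act survives.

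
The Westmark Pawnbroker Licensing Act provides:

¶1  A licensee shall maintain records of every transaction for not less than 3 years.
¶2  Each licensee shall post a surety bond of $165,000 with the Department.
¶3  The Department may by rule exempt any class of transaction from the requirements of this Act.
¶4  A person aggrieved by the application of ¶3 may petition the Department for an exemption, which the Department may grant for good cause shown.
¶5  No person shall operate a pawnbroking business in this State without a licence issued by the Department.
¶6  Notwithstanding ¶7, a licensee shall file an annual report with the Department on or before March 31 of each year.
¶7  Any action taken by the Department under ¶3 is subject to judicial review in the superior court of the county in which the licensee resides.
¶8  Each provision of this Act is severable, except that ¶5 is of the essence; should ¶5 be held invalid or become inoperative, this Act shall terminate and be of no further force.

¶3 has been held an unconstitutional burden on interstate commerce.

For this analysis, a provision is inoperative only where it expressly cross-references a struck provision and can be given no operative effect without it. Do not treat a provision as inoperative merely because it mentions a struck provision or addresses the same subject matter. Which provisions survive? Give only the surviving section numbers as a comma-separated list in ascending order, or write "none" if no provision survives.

1, 2, 5, 6, 8

¶3 is struck. ¶4 has no operative effect of its own apart from ¶3 and is therefore inoperative. ¶7 operates only by reference to ¶3, so it falls with ¶3. ¶6 mentions ¶7 but its own obligation stands independently of ¶7, so ¶6 is not affected. ¶8 makes ¶5 an essential term, but ¶5 is unaffected, so the severability proviso in ¶8 preserves the remaining provisions. That leaves ¶1, ¶2, ¶5, ¶6, and ¶8 in effect.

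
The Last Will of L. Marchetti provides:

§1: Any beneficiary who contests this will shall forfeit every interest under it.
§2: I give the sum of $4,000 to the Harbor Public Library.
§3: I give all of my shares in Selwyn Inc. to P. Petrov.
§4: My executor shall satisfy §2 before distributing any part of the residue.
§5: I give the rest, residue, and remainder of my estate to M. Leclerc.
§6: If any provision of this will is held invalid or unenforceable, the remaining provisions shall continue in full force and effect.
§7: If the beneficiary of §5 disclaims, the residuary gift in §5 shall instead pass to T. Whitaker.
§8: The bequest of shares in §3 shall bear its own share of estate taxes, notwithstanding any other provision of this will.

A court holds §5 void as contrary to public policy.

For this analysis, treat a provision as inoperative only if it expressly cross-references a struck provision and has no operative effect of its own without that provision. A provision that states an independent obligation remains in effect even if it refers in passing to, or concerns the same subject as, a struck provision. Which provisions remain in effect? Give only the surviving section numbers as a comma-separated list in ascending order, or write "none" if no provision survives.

1, 2, 3, 4, 6, 8

§5 is struck. §7 operates only by reference to §5, so it falls with §5. Under the severability clause in §6, the remaining provisions continue in force. That leaves §1, §2, §3, §4, §6, and §8 in effect.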